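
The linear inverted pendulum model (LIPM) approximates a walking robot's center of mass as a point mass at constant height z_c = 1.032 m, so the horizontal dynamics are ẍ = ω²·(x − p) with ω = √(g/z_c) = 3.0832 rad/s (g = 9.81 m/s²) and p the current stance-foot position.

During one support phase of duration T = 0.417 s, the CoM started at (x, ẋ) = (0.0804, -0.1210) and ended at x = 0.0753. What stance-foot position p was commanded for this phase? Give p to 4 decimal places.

p = 0.0166

ωT = 3.0832·0.417 = 1.285694; cosh(ωT) = 1.946819, sinh(ωT) = 1.670360
x(T) = p + (x₀−p)·cosh(ωT) + (ẋ₀/ω)·sinh(ωT) ⇒ p·(1 − cosh) = x(T) − x₀·cosh − (ẋ₀/ω)·sinh
numerator   = 0.0753 − (0.0804)·1.946819 − (-0.1210/3.0832)·1.670360 = -0.015671
denominator = 1 − 1.946819 = -0.946819
p = -0.015671 / -0.946819 = 0.0166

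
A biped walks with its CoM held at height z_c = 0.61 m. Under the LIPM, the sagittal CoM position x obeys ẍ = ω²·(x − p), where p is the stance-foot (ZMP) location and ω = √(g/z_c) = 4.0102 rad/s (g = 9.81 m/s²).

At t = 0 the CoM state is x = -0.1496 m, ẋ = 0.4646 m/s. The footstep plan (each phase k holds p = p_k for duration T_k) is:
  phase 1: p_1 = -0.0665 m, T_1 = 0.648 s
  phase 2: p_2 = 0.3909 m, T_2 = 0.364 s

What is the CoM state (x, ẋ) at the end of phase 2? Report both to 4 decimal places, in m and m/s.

x = 0.2994, ẋ = 0.0731

phase 1: p=-0.0665, T=0.648, ωT=2.598610, cosh=6.759704, sinh=6.685327; start (x,ẋ)=(-0.149600, 0.464600) → end (x,ẋ)=(0.146294, 0.912689)
phase 2: p=0.3909, T=0.364, ωT=1.459713, cosh=2.268513, sinh=2.036210; start (x,ẋ)=(0.146294, 0.912689) → end (x,ẋ)=(0.299434, 0.073093)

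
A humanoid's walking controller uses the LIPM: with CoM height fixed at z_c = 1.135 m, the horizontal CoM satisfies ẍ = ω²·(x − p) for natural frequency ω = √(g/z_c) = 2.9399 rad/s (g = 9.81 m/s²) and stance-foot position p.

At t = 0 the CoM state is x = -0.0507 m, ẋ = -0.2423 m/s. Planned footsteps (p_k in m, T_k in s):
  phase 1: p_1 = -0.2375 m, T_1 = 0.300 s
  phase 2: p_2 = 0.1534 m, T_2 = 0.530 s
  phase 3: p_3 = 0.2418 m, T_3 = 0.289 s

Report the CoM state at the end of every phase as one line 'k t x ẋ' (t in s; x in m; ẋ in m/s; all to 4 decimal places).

phase 1: p=-0.2375, T=0.300, ωT=0.881970, cosh=1.414810, sinh=1.000844; start (x,ẋ)=(-0.050700, -0.242300) → end (x,ẋ)=(-0.055701, 0.206828)
phase 2: p=0.1534, T=0.530, ωT=1.558147, cosh=2.480269, sinh=2.269743; start (x,ẋ)=(-0.055701, 0.206828) → end (x,ẋ)=(-0.205545, -0.882302)
phase 3: p=0.2418, T=0.289, ωT=0.849631, cosh=1.383178, sinh=0.955606; start (x,ẋ)=(-0.205545, -0.882302) → end (x,ẋ)=(-0.663747, -2.477145)

1 0.3000 -0.0557 0.2068
2 0.8300 -0.2055 -0.8823
3 1.1190 -0.6637 -2.4771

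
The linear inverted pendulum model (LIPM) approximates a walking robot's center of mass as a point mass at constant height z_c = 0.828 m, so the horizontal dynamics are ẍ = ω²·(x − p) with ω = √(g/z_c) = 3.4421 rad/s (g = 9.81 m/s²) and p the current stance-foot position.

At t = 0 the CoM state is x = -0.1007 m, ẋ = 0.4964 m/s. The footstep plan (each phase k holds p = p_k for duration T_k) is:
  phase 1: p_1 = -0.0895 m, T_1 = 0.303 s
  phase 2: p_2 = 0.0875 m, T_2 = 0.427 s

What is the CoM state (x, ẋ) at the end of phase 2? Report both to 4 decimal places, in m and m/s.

x = 0.4966, ẋ = 1.5917

phase 1: p=-0.0895, T=0.303, ωT=1.042956, cosh=1.595002, sinh=1.242591; start (x,ẋ)=(-0.100700, 0.496400) → end (x,ẋ)=(0.071835, 0.743855)
phase 2: p=0.0875, T=0.427, ωT=1.469777, cosh=2.289120, sinh=2.059144; start (x,ẋ)=(0.071835, 0.743855) → end (x,ẋ)=(0.496633, 1.591747)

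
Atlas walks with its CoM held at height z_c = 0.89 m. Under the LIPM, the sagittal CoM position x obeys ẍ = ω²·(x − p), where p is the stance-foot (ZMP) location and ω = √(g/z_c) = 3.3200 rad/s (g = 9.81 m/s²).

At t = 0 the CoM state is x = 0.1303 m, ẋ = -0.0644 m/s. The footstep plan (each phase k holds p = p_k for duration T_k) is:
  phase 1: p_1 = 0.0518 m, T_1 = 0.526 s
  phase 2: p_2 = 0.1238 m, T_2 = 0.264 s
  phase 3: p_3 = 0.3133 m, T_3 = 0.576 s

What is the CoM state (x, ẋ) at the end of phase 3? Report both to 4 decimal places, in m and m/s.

x = 1.8261, ẋ = 5.1265

phase 1: p=0.0518, T=0.526, ωT=1.746320, cosh=2.953940, sinh=2.779525; start (x,ẋ)=(0.130300, -0.064400) → end (x,ẋ)=(0.229768, 0.534166)
phase 2: p=0.1238, T=0.264, ωT=0.876480, cosh=1.409337, sinh=0.993091; start (x,ẋ)=(0.229768, 0.534166) → end (x,ẋ)=(0.432927, 1.102204)
phase 3: p=0.3133, T=0.576, ωT=1.912320, cosh=3.458256, sinh=3.310518; start (x,ẋ)=(0.432927, 1.102204) → end (x,ẋ)=(1.826056, 5.126510)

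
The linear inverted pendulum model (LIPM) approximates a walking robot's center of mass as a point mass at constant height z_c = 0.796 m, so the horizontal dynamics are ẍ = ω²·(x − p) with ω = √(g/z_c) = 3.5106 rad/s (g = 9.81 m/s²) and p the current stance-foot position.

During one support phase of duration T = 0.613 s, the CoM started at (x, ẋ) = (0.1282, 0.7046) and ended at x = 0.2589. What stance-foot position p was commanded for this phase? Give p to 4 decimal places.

ωT = 3.5106·0.613 = 2.151998; cosh(ωT) = 4.359139, sinh(ωT) = 4.242887
x(T) = p + (x₀−p)·cosh(ωT) + (ẋ₀/ω)·sinh(ωT) ⇒ p·(1 − cosh) = x(T) − x₀·cosh − (ẋ₀/ω)·sinh
numerator   = 0.2589 − (0.1282)·4.359139 − (0.7046/3.5106)·4.242887 = -1.151516
denominator = 1 − 4.359139 = -3.359139
p = -1.151516 / -3.359139 = 0.3428

p = 0.3428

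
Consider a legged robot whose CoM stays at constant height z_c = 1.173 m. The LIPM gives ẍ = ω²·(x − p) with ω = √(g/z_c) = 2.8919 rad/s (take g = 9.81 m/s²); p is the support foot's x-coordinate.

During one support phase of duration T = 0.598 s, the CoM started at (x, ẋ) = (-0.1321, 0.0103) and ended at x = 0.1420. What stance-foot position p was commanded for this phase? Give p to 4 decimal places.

ωT = 2.8919·0.598 = 1.729356; cosh(ωT) = 2.907211, sinh(ωT) = 2.729813
x(T) = p + (x₀−p)·cosh(ωT) + (ẋ₀/ω)·sinh(ωT) ⇒ p·(1 − cosh) = x(T) − x₀·cosh − (ẋ₀/ω)·sinh
numerator   = 0.1420 − (-0.1321)·2.907211 − (0.0103/2.8919)·2.729813 = 0.516320
denominator = 1 − 2.907211 = -1.907211
p = 0.516320 / -1.907211 = -0.2707

p = -0.2707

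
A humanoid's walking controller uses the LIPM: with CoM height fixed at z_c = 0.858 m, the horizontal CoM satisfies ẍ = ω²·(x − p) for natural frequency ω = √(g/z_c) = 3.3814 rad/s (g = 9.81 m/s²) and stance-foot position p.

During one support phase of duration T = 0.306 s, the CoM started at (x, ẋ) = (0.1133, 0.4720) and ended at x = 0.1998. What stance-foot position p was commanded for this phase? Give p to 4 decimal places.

ωT = 3.3814·0.306 = 1.034708; cosh(ωT) = 1.584808, sinh(ωT) = 1.229478
x(T) = p + (x₀−p)·cosh(ωT) + (ẋ₀/ω)·sinh(ωT) ⇒ p·(1 − cosh) = x(T) − x₀·cosh − (ẋ₀/ω)·sinh
numerator   = 0.1998 − (0.1133)·1.584808 − (0.4720/3.3814)·1.229478 = -0.151378
denominator = 1 − 1.584808 = -0.584808
p = -0.151378 / -0.584808 = 0.2589

p = 0.2589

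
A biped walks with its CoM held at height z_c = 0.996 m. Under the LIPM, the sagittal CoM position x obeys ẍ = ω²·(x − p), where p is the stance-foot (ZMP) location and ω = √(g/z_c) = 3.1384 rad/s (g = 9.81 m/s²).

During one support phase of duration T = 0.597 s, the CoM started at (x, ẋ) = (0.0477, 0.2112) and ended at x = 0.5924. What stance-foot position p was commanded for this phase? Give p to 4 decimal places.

p = -0.0941

ωT = 3.1384·0.597 = 1.873625; cosh(ωT) = 3.332712, sinh(ωT) = 3.179146
x(T) = p + (x₀−p)·cosh(ωT) + (ẋ₀/ω)·sinh(ωT) ⇒ p·(1 − cosh) = x(T) − x₀·cosh − (ẋ₀/ω)·sinh
numerator   = 0.5924 − (0.0477)·3.332712 − (0.2112/3.1384)·3.179146 = 0.219488
denominator = 1 − 3.332712 = -2.332712
p = 0.219488 / -2.332712 = -0.0941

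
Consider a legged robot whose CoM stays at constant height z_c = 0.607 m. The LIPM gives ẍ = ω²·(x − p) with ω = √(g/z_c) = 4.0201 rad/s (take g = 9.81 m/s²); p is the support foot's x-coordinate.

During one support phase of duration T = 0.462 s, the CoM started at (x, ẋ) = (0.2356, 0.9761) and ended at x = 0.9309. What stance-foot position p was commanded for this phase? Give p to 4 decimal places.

ωT = 4.0201·0.462 = 1.857286; cosh(ωT) = 3.281212, sinh(ωT) = 3.125116
x(T) = p + (x₀−p)·cosh(ωT) + (ẋ₀/ω)·sinh(ωT) ⇒ p·(1 − cosh) = x(T) − x₀·cosh − (ẋ₀/ω)·sinh
numerator   = 0.9309 − (0.2356)·3.281212 − (0.9761/4.0201)·3.125116 = -0.600947
denominator = 1 − 3.281212 = -2.281212
p = -0.600947 / -2.281212 = 0.2634

p = 0.2634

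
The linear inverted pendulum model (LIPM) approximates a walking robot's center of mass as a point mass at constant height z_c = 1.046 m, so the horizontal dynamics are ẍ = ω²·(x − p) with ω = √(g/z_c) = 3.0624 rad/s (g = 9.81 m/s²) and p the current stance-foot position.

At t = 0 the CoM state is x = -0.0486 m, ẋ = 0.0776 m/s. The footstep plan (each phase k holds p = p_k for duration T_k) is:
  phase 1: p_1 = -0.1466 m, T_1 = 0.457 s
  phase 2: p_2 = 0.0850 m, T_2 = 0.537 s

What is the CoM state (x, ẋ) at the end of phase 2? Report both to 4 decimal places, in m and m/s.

x = 0.7591, ẋ = 2.1908

phase 1: p=-0.1466, T=0.457, ωT=1.399517, cosh=2.149979, sinh=1.903262; start (x,ẋ)=(-0.048600, 0.077600) → end (x,ẋ)=(0.112326, 0.738036)
phase 2: p=0.0850, T=0.537, ωT=1.644509, cosh=2.685787, sinh=2.492679; start (x,ẋ)=(0.112326, 0.738036) → end (x,ẋ)=(0.759125, 2.190802)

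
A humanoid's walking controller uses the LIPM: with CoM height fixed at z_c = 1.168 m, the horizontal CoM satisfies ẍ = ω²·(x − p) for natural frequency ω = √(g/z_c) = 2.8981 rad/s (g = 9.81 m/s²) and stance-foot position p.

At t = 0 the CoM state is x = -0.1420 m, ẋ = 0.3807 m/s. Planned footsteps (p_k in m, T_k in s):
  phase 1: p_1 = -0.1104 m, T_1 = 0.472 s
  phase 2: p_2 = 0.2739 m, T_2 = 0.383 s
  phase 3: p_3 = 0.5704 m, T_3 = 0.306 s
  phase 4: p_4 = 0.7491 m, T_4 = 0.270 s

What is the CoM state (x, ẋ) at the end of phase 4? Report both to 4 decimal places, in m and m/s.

x = -0.2551, ẋ = -2.4349

phase 1: p=-0.1104, T=0.472, ωT=1.367903, cosh=2.090874, sinh=1.836234; start (x,ẋ)=(-0.142000, 0.380700) → end (x,ẋ)=(0.064740, 0.627834)
phase 2: p=0.2739, T=0.383, ωT=1.109972, cosh=1.681921, sinh=1.352353; start (x,ẋ)=(0.064740, 0.627834) → end (x,ẋ)=(0.215077, 0.236214)
phase 3: p=0.5704, T=0.306, ωT=0.886819, cosh=1.419680, sinh=1.007715; start (x,ẋ)=(0.215077, 0.236214) → end (x,ẋ)=(0.148091, -0.702358)
phase 4: p=0.7491, T=0.270, ωT=0.782487, cosh=1.322086, sinh=0.864818; start (x,ẋ)=(0.148091, -0.702358) → end (x,ẋ)=(-0.255075, -2.434905)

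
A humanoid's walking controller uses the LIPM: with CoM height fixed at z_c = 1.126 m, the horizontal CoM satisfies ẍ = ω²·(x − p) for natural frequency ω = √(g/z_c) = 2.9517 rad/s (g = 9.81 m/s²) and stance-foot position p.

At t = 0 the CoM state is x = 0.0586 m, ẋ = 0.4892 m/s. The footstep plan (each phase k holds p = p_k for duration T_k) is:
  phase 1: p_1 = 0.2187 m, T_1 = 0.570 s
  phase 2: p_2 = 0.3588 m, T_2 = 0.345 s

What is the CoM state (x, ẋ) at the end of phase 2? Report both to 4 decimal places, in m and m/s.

x = 0.1706, ẋ = -0.3416

phase 1: p=0.2187, T=0.570, ωT=1.682469, cosh=2.782367, sinh=2.596453; start (x,ẋ)=(0.058600, 0.489200) → end (x,ẋ)=(0.203566, 0.134136)
phase 2: p=0.3588, T=0.345, ωT=1.018336, cosh=1.564890, sinh=1.203695; start (x,ẋ)=(0.203566, 0.134136) → end (x,ẋ)=(0.170576, -0.341630)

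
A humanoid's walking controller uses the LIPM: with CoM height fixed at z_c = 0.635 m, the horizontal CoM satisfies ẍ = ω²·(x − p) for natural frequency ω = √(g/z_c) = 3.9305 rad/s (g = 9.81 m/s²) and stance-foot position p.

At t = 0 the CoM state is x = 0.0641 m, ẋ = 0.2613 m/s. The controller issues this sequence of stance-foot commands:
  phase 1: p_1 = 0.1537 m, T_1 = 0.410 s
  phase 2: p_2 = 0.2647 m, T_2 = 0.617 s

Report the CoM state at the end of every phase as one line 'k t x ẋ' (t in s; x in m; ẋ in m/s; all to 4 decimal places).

phase 1: p=0.1537, T=0.410, ωT=1.611505, cosh=2.604967, sinh=2.405380; start (x,ẋ)=(0.064100, 0.261300) → end (x,ẋ)=(0.080205, -0.166431)
phase 2: p=0.2647, T=0.617, ωT=2.425118, cosh=5.696018, sinh=5.607551; start (x,ẋ)=(0.080205, -0.166431) → end (x,ẋ)=(-1.023632, -5.014358)

1 0.4100 0.0802 -0.1664
2 1.0270 -1.0236 -5.0144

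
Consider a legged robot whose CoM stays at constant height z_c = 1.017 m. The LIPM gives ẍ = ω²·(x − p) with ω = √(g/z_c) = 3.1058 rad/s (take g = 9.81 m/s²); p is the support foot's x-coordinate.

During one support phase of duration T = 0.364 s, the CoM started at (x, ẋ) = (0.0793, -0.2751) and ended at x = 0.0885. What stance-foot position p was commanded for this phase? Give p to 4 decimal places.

ωT = 3.1058·0.364 = 1.130511; cosh(ωT) = 1.710054, sinh(ωT) = 1.387186
x(T) = p + (x₀−p)·cosh(ωT) + (ẋ₀/ω)·sinh(ωT) ⇒ p·(1 − cosh) = x(T) − x₀·cosh − (ẋ₀/ω)·sinh
numerator   = 0.0885 − (0.0793)·1.710054 − (-0.2751/3.1058)·1.387186 = 0.075764
denominator = 1 − 1.710054 = -0.710054
p = 0.075764 / -0.710054 = -0.1067

p = -0.1067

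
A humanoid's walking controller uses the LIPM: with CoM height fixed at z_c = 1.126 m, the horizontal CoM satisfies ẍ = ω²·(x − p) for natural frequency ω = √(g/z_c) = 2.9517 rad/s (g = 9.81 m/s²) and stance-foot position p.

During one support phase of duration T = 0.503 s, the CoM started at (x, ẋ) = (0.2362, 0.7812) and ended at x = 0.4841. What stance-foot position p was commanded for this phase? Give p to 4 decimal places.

p = 0.4681

ωT = 2.9517·0.503 = 1.484705; cosh(ωT) = 2.320116, sinh(ωT) = 2.093547
x(T) = p + (x₀−p)·cosh(ωT) + (ẋ₀/ω)·sinh(ωT) ⇒ p·(1 − cosh) = x(T) − x₀·cosh − (ẋ₀/ω)·sinh
numerator   = 0.4841 − (0.2362)·2.320116 − (0.7812/2.9517)·2.093547 = -0.617992
denominator = 1 − 2.320116 = -1.320116
p = -0.617992 / -1.320116 = 0.4681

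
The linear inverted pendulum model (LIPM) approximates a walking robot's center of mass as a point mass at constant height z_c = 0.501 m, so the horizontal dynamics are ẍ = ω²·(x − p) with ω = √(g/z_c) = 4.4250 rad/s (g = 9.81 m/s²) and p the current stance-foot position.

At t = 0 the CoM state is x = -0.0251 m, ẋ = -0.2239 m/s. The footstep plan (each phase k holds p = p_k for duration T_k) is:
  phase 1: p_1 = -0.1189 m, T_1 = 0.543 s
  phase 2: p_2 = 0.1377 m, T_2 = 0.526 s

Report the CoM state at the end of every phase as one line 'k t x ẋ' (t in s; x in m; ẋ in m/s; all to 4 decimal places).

1 0.5430 0.1264 1.0276
2 1.0690 1.2584 5.0644

phase 1: p=-0.1189, T=0.543, ωT=2.402775, cosh=5.572137, sinh=5.481671; start (x,ẋ)=(-0.025100, -0.223900) → end (x,ẋ)=(0.126400, 1.027648)
phase 2: p=0.1377, T=0.526, ωT=2.327550, cosh=5.175163, sinh=5.077628; start (x,ẋ)=(0.126400, 1.027648) → end (x,ẋ)=(1.258434, 5.064355)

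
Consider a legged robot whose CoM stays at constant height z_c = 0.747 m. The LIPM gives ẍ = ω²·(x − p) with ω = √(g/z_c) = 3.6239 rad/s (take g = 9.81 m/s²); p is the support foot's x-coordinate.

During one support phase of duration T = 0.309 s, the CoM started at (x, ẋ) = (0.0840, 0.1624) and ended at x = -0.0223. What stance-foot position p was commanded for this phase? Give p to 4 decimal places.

ωT = 3.6239·0.309 = 1.119785; cosh(ωT) = 1.695273, sinh(ωT) = 1.368923
x(T) = p + (x₀−p)·cosh(ωT) + (ẋ₀/ω)·sinh(ωT) ⇒ p·(1 − cosh) = x(T) − x₀·cosh − (ẋ₀/ω)·sinh
numerator   = -0.0223 − (0.0840)·1.695273 − (0.1624/3.6239)·1.368923 = -0.226049
denominator = 1 − 1.695273 = -0.695273
p = -0.226049 / -0.695273 = 0.3251

p = 0.3251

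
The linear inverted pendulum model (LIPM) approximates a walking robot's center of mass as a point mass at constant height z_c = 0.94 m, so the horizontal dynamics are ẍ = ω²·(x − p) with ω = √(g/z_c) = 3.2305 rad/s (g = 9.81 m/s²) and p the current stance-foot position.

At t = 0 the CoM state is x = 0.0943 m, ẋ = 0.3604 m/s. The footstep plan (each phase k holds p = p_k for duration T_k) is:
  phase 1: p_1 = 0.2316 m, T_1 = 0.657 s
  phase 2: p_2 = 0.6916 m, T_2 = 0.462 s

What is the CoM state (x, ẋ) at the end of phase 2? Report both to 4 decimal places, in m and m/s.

phase 1: p=0.2316, T=0.657, ωT=2.122439, cosh=4.235609, sinh=4.115869; start (x,ẋ)=(0.094300, 0.360400) → end (x,ẋ)=(0.109224, -0.299071)
phase 2: p=0.6916, T=0.462, ωT=1.492491, cosh=2.336487, sinh=2.111675; start (x,ẋ)=(0.109224, -0.299071) → end (x,ẋ)=(-0.864607, -4.671607)

x = -0.8646, ẋ = -4.6716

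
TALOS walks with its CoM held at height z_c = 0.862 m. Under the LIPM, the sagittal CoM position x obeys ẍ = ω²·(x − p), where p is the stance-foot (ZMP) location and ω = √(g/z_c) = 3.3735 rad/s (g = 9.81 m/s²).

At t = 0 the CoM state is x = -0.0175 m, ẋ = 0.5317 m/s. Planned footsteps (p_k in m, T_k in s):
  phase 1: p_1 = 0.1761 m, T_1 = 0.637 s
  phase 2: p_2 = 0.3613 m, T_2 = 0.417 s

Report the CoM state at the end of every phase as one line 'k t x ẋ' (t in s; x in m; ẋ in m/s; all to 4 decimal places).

phase 1: p=0.1761, T=0.637, ωT=2.148919, cosh=4.346099, sinh=4.229489; start (x,ẋ)=(-0.017500, 0.531700) → end (x,ẋ)=(0.001308, -0.451499)
phase 2: p=0.3613, T=0.417, ωT=1.406749, cosh=2.163801, sinh=1.918862; start (x,ẋ)=(0.001308, -0.451499) → end (x,ẋ)=(-0.674465, -3.307282)

1 0.6370 0.0013 -0.4515
2 1.0540 -0.6745 -3.3073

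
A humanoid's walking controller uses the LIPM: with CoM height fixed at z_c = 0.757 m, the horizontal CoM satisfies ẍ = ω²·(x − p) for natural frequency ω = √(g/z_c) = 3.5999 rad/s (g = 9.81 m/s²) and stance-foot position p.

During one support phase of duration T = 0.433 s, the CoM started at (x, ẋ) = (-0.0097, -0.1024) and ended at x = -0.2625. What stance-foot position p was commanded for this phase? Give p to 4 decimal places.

p = 0.1173

ωT = 3.5999·0.433 = 1.558757; cosh(ωT) = 2.481653, sinh(ωT) = 2.271255
x(T) = p + (x₀−p)·cosh(ωT) + (ẋ₀/ω)·sinh(ωT) ⇒ p·(1 − cosh) = x(T) − x₀·cosh − (ẋ₀/ω)·sinh
numerator   = -0.2625 − (-0.0097)·2.481653 − (-0.1024/3.5999)·2.271255 = -0.173822
denominator = 1 − 2.481653 = -1.481653
p = -0.173822 / -1.481653 = 0.1173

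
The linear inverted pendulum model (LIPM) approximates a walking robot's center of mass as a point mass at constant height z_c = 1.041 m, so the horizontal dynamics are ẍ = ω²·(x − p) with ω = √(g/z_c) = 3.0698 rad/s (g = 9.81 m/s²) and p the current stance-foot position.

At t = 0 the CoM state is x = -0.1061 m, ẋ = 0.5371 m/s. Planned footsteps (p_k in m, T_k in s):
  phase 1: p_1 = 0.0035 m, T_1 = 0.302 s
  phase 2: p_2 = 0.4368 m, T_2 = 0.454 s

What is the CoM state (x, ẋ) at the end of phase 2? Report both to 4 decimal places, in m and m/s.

phase 1: p=0.0035, T=0.302, ωT=0.927080, cosh=1.461413, sinh=1.065705; start (x,ẋ)=(-0.106100, 0.537100) → end (x,ẋ)=(0.029788, 0.426368)
phase 2: p=0.4368, T=0.454, ωT=1.393689, cosh=2.138924, sinh=1.890765; start (x,ẋ)=(0.029788, 0.426368) → end (x,ẋ)=(-0.171158, -1.450441)

x = -0.1712, ẋ = -1.4504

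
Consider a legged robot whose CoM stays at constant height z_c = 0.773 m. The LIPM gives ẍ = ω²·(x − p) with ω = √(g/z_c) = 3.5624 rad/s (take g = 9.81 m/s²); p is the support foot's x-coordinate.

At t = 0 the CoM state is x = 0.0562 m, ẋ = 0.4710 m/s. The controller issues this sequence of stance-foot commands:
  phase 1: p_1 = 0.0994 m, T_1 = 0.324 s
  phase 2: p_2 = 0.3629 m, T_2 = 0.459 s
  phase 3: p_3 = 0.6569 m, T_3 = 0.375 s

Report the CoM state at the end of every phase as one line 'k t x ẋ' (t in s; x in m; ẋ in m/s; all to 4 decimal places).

phase 1: p=0.0994, T=0.324, ωT=1.154218, cosh=1.743423, sinh=1.428118; start (x,ẋ)=(0.056200, 0.471000) → end (x,ẋ)=(0.212902, 0.601371)
phase 2: p=0.3629, T=0.459, ωT=1.635142, cosh=2.662555, sinh=2.467630; start (x,ẋ)=(0.212902, 0.601371) → end (x,ẋ)=(0.380083, 0.282595)
phase 3: p=0.6569, T=0.375, ωT=1.335900, cosh=2.033169, sinh=1.770248; start (x,ẋ)=(0.380083, 0.282595) → end (x,ẋ)=(0.234514, -1.171133)

1 0.3240 0.2129 0.6014
2 0.7830 0.3801 0.2826
3 1.1580 0.2345 -1.1711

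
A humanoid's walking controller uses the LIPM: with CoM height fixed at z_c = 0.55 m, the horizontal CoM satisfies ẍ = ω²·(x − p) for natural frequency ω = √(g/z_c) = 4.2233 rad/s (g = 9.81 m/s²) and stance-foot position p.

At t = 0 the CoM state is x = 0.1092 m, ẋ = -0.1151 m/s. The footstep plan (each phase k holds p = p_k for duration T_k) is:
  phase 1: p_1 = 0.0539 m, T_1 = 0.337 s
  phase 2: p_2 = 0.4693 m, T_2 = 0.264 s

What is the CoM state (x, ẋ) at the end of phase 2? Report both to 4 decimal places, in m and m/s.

x = -0.0514, ẋ = -1.6514

phase 1: p=0.0539, T=0.337, ωT=1.423252, cosh=2.195763, sinh=1.954834; start (x,ẋ)=(0.109200, -0.115100) → end (x,ẋ)=(0.122049, 0.203816)
phase 2: p=0.4693, T=0.264, ωT=1.114951, cosh=1.688675, sinh=1.360744; start (x,ẋ)=(0.122049, 0.203816) → end (x,ẋ)=(-0.051424, -1.651410)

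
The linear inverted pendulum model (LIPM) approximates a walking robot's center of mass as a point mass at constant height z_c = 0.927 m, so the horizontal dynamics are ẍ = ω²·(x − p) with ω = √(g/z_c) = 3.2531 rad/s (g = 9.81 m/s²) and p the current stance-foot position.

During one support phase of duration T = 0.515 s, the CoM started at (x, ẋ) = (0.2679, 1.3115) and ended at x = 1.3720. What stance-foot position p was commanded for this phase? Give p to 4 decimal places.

ωT = 3.2531·0.515 = 1.675347; cosh(ωT) = 2.763944, sinh(ωT) = 2.576701
x(T) = p + (x₀−p)·cosh(ωT) + (ẋ₀/ω)·sinh(ωT) ⇒ p·(1 − cosh) = x(T) − x₀·cosh − (ẋ₀/ω)·sinh
numerator   = 1.3720 − (0.2679)·2.763944 − (1.3115/3.2531)·2.576701 = -0.407268
denominator = 1 − 2.763944 = -1.763944
p = -0.407268 / -1.763944 = 0.2309

p = 0.2309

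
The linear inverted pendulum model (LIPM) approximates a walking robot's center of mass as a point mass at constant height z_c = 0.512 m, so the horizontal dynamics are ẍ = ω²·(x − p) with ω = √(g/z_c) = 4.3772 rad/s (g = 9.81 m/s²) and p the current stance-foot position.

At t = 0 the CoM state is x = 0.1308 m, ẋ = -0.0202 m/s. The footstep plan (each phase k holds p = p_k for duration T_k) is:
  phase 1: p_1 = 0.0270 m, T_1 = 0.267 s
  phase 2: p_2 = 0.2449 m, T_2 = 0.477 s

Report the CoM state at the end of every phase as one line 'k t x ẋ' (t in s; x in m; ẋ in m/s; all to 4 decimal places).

1 0.2670 0.2034 0.6248
2 0.7440 0.6420 1.8381

phase 1: p=0.0270, T=0.267, ωT=1.168712, cosh=1.764307, sinh=1.453540; start (x,ẋ)=(0.130800, -0.020200) → end (x,ẋ)=(0.203427, 0.624782)
phase 2: p=0.2449, T=0.477, ωT=2.087924, cosh=4.096048, sinh=3.972104; start (x,ẋ)=(0.203427, 0.624782) → end (x,ẋ)=(0.641986, 1.838061)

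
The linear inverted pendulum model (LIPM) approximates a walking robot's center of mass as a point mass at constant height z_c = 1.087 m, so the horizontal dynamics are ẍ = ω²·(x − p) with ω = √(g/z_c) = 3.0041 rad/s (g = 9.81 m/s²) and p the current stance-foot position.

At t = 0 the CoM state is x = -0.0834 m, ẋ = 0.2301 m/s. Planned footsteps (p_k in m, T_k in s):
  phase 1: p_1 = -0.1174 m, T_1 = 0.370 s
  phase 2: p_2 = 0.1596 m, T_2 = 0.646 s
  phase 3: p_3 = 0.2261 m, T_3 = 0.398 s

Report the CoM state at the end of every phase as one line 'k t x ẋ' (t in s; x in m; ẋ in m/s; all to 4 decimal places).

phase 1: p=-0.1174, T=0.370, ωT=1.111517, cosh=1.684012, sinh=1.354953; start (x,ẋ)=(-0.083400, 0.230100) → end (x,ẋ)=(0.043639, 0.525885)
phase 2: p=0.1596, T=0.646, ωT=1.940649, cosh=3.553438, sinh=3.409828; start (x,ẋ)=(0.043639, 0.525885) → end (x,ẋ)=(0.344452, 0.680863)
phase 3: p=0.2261, T=0.398, ωT=1.195632, cosh=1.804079, sinh=1.501566; start (x,ẋ)=(0.344452, 0.680863) → end (x,ẋ)=(0.779938, 1.762199)

1 0.3700 0.0436 0.5259
2 1.0160 0.3445 0.6809
3 1.4140 0.7799 1.7622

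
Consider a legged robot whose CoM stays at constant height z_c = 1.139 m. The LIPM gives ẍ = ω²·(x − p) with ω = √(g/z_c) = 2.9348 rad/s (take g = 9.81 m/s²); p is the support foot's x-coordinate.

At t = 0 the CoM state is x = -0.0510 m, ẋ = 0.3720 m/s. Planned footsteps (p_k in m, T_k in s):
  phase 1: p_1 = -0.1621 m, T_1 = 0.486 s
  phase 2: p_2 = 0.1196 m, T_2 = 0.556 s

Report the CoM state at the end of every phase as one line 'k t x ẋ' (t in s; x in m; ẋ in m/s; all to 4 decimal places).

1 0.4860 0.3312 1.4586
2 1.0420 1.9031 5.3980

phase 1: p=-0.1621, T=0.486, ωT=1.426313, cosh=2.201756, sinh=1.961563; start (x,ẋ)=(-0.051000, 0.372000) → end (x,ẋ)=(0.331153, 1.458633)
phase 2: p=0.1196, T=0.556, ωT=1.631749, cosh=2.654198, sinh=2.458610; start (x,ẋ)=(0.331153, 1.458633) → end (x,ẋ)=(1.903064, 5.397967)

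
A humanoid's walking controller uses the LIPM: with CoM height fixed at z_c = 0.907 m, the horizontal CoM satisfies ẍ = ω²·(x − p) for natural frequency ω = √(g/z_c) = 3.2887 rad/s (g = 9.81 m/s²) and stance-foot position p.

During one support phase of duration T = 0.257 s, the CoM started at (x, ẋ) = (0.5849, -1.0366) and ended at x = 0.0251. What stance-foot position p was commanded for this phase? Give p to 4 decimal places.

p = 1.2724

ωT = 3.2887·0.257 = 0.845196; cosh(ωT) = 1.378954, sinh(ωT) = 0.949480
x(T) = p + (x₀−p)·cosh(ωT) + (ẋ₀/ω)·sinh(ωT) ⇒ p·(1 − cosh) = x(T) − x₀·cosh − (ẋ₀/ω)·sinh
numerator   = 0.0251 − (0.5849)·1.378954 − (-1.0366/3.2887)·0.949480 = -0.482173
denominator = 1 − 1.378954 = -0.378954
p = -0.482173 / -0.378954 = 1.2724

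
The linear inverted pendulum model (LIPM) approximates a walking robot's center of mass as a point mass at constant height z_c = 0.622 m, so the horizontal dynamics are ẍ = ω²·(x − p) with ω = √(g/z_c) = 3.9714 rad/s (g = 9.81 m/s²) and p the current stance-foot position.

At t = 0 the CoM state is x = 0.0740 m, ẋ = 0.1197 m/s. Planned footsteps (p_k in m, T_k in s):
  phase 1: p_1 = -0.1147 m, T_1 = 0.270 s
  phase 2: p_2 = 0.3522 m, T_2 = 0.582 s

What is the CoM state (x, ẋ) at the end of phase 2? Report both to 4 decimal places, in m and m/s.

phase 1: p=-0.1147, T=0.270, ωT=1.072278, cosh=1.632128, sinh=1.289900; start (x,ẋ)=(0.074000, 0.119700) → end (x,ẋ)=(0.232161, 1.162021)
phase 2: p=0.3522, T=0.582, ωT=2.311355, cosh=5.093605, sinh=4.994478; start (x,ẋ)=(0.232161, 1.162021) → end (x,ẋ)=(1.202139, 3.537890)

x = 1.2021, ẋ = 3.5379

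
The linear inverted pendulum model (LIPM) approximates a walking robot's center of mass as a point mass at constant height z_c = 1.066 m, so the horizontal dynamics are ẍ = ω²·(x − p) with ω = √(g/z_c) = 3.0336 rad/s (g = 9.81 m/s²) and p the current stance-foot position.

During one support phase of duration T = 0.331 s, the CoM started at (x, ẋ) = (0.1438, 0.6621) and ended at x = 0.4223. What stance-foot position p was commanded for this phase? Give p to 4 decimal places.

ωT = 3.0336·0.331 = 1.004122; cosh(ωT) = 1.547937, sinh(ωT) = 1.181571
x(T) = p + (x₀−p)·cosh(ωT) + (ẋ₀/ω)·sinh(ωT) ⇒ p·(1 − cosh) = x(T) − x₀·cosh − (ẋ₀/ω)·sinh
numerator   = 0.4223 − (0.1438)·1.547937 − (0.6621/3.0336)·1.181571 = -0.058178
denominator = 1 − 1.547937 = -0.547937
p = -0.058178 / -0.547937 = 0.1062

p = 0.1062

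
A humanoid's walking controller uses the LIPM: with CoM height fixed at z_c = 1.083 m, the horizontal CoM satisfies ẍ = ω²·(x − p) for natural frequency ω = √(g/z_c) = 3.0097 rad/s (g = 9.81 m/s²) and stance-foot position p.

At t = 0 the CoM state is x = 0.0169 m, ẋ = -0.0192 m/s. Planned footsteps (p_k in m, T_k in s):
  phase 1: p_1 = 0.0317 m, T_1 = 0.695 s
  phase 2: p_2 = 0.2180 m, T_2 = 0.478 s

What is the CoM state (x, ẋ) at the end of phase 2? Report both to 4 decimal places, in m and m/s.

phase 1: p=0.0317, T=0.695, ωT=2.091741, cosh=4.111240, sinh=3.987768; start (x,ẋ)=(0.016900, -0.019200) → end (x,ẋ)=(-0.054586, -0.256565)
phase 2: p=0.2180, T=0.478, ωT=1.438637, cosh=2.226098, sinh=1.988847; start (x,ẋ)=(-0.054586, -0.256565) → end (x,ẋ)=(-0.558344, -2.202792)

x = -0.5583, ẋ = -2.2028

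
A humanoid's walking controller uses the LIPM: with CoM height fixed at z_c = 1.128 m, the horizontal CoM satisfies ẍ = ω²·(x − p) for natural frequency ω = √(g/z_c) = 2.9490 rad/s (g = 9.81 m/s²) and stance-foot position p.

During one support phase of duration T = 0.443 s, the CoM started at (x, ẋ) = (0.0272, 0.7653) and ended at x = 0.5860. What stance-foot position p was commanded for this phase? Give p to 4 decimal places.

p = -0.0897

ωT = 2.9490·0.443 = 1.306407; cosh(ωT) = 1.981836, sinh(ωT) = 1.711045
x(T) = p + (x₀−p)·cosh(ωT) + (ẋ₀/ω)·sinh(ωT) ⇒ p·(1 − cosh) = x(T) − x₀·cosh − (ẋ₀/ω)·sinh
numerator   = 0.5860 − (0.0272)·1.981836 − (0.7653/2.9490)·1.711045 = 0.088058
denominator = 1 − 1.981836 = -0.981836
p = 0.088058 / -0.981836 = -0.0897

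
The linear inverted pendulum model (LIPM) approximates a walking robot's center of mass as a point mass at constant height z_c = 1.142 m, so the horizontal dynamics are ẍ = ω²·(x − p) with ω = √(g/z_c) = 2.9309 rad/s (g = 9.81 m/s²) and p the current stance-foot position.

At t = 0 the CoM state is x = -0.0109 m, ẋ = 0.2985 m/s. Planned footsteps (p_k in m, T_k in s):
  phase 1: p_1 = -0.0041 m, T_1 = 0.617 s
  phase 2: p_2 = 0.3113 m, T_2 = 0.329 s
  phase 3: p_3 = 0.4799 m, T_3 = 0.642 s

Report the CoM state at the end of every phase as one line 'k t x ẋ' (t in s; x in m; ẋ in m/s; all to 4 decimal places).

phase 1: p=-0.0041, T=0.617, ωT=1.808365, cosh=3.132194, sinh=2.968272; start (x,ẋ)=(-0.010900, 0.298500) → end (x,ẋ)=(0.276907, 0.875802)
phase 2: p=0.3113, T=0.329, ωT=0.964266, cosh=1.502062, sinh=1.120800; start (x,ẋ)=(0.276907, 0.875802) → end (x,ẋ)=(0.594554, 1.202531)
phase 3: p=0.4799, T=0.642, ωT=1.881638, cosh=3.358294, sinh=3.205953; start (x,ẋ)=(0.594554, 1.202531) → end (x,ẋ)=(2.180325, 5.115776)

1 0.6170 0.2769 0.8758
2 0.9460 0.5946 1.2025
3 1.5880 2.1803 5.1158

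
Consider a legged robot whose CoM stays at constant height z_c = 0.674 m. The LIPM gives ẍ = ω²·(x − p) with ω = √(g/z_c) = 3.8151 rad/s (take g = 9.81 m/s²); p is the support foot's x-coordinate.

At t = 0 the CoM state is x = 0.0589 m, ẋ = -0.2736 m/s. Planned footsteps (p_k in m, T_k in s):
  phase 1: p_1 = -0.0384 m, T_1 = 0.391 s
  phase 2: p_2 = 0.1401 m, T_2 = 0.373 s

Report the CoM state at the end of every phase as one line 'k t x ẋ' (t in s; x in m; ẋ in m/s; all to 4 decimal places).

phase 1: p=-0.0384, T=0.391, ωT=1.491704, cosh=2.334826, sinh=2.109837; start (x,ẋ)=(0.058900, -0.273600) → end (x,ẋ)=(0.037472, 0.144383)
phase 2: p=0.1401, T=0.373, ωT=1.423032, cosh=2.195333, sinh=1.954351; start (x,ẋ)=(0.037472, 0.144383) → end (x,ẋ)=(-0.011241, -0.448234)

1 0.3910 0.0375 0.1444
2 0.7640 -0.0112 -0.4482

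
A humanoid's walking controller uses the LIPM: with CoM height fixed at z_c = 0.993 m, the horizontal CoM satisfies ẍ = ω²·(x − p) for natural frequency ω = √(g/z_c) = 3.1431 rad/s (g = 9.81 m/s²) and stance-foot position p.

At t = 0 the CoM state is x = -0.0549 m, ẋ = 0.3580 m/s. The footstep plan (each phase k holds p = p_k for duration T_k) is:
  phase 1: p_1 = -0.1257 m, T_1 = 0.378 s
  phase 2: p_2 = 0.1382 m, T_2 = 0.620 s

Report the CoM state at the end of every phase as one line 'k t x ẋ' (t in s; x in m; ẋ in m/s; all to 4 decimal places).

phase 1: p=-0.1257, T=0.378, ωT=1.188092, cosh=1.792809, sinh=1.488006; start (x,ẋ)=(-0.054900, 0.358000) → end (x,ẋ)=(0.170715, 0.972954)
phase 2: p=0.1382, T=0.620, ωT=1.948722, cosh=3.581083, sinh=3.438627; start (x,ẋ)=(0.170715, 0.972954) → end (x,ẋ)=(1.319074, 3.835651)

1 0.3780 0.1707 0.9730
2 0.9980 1.3191 3.8357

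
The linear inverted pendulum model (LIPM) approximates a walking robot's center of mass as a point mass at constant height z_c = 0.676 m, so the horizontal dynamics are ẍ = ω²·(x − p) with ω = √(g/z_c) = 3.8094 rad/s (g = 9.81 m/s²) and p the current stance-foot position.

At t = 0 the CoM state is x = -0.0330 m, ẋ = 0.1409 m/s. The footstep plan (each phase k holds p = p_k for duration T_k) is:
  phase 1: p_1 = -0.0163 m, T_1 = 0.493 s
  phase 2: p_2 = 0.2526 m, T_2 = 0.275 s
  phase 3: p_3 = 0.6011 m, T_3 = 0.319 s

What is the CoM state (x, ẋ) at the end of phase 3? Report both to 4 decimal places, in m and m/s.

x = -0.7069, ẋ = -4.4789

phase 1: p=-0.0163, T=0.493, ωT=1.878034, cosh=3.346762, sinh=3.193872; start (x,ẋ)=(-0.033000, 0.140900) → end (x,ẋ)=(0.045942, 0.268374)
phase 2: p=0.2526, T=0.275, ωT=1.047585, cosh=1.600771, sinh=1.249987; start (x,ẋ)=(0.045942, 0.268374) → end (x,ẋ)=(0.009851, -0.554437)
phase 3: p=0.6011, T=0.319, ωT=1.215199, cosh=1.833807, sinh=1.537156; start (x,ẋ)=(0.009851, -0.554437) → end (x,ẋ)=(-0.706862, -4.478875)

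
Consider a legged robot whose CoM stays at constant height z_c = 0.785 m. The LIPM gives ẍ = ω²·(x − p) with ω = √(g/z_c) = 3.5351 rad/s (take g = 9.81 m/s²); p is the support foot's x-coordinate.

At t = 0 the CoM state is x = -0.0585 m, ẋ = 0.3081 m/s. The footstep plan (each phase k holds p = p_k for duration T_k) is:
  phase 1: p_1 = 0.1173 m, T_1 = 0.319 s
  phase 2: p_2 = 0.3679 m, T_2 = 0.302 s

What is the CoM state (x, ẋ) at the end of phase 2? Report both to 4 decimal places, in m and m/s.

x = -0.4524, ẋ = -2.4917

phase 1: p=0.1173, T=0.319, ωT=1.127697, cosh=1.706157, sinh=1.382379; start (x,ẋ)=(-0.058500, 0.308100) → end (x,ẋ)=(-0.062162, -0.333441)
phase 2: p=0.3679, T=0.302, ωT=1.067600, cosh=1.626112, sinh=1.282279; start (x,ẋ)=(-0.062162, -0.333441) → end (x,ẋ)=(-0.452377, -2.491676)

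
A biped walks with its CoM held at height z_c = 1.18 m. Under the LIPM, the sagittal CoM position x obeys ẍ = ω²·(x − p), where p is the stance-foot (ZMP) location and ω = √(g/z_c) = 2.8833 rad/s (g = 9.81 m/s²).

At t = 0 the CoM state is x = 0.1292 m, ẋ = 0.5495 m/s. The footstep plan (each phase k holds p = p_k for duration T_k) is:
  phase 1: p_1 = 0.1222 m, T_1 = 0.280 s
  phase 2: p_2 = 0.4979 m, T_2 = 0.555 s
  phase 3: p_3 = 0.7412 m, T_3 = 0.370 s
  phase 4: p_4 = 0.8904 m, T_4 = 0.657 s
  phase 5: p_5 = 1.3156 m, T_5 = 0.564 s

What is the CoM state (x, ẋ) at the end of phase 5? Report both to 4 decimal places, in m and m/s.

phase 1: p=0.1222, T=0.280, ωT=0.807324, cosh=1.343975, sinh=0.897925; start (x,ẋ)=(0.129200, 0.549500) → end (x,ẋ)=(0.302735, 0.756637)
phase 2: p=0.4979, T=0.555, ωT=1.600232, cosh=2.578014, sinh=2.376165; start (x,ẋ)=(0.302735, 0.756637) → end (x,ẋ)=(0.618315, 0.613506)
phase 3: p=0.7412, T=0.370, ωT=1.066821, cosh=1.625113, sinh=1.281013; start (x,ẋ)=(0.618315, 0.613506) → end (x,ẋ)=(0.814071, 0.543138)
phase 4: p=0.8904, T=0.657, ωT=1.894328, cosh=3.399250, sinh=3.248830; start (x,ẋ)=(0.814071, 0.543138) → end (x,ẋ)=(1.242934, 1.131264)
phase 5: p=1.3156, T=0.564, ωT=1.626181, cosh=2.640550, sinh=2.443871; start (x,ẋ)=(1.242934, 1.131264) → end (x,ẋ)=(2.082576, 2.475126)

x = 2.0826, ẋ = 2.4751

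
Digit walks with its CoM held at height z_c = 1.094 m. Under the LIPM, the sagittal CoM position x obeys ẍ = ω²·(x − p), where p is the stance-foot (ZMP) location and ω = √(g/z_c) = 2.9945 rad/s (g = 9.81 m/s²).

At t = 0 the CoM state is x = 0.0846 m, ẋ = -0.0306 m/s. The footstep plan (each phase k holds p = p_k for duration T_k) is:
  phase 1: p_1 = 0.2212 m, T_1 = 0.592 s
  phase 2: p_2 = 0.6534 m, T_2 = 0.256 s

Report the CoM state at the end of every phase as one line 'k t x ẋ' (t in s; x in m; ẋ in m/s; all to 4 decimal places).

1 0.5920 -0.2217 -1.2620
2 0.8480 -0.8473 -3.8627

phase 1: p=0.2212, T=0.592, ωT=1.772744, cosh=3.028426, sinh=2.858559; start (x,ẋ)=(0.084600, -0.030600) → end (x,ẋ)=(-0.221694, -1.261960)
phase 2: p=0.6534, T=0.256, ωT=0.766592, cosh=1.308506, sinh=0.843912; start (x,ẋ)=(-0.221694, -1.261960) → end (x,ẋ)=(-0.847312, -3.862728)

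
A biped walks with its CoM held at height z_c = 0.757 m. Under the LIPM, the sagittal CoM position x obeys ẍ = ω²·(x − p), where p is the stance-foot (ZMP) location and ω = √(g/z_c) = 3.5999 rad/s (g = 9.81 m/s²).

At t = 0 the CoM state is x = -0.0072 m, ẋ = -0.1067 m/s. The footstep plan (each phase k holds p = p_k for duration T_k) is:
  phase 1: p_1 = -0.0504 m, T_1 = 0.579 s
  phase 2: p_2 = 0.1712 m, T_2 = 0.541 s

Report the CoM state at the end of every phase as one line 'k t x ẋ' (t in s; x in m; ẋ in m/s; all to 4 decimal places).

phase 1: p=-0.0504, T=0.579, ωT=2.084342, cosh=4.081845, sinh=3.957456; start (x,ẋ)=(-0.007200, -0.106700) → end (x,ẋ)=(0.008638, 0.179914)
phase 2: p=0.1712, T=0.541, ωT=1.947546, cosh=3.577042, sinh=3.434418; start (x,ẋ)=(0.008638, 0.179914) → end (x,ẋ)=(-0.238648, -1.366289)

1 0.5790 0.0086 0.1799
2 1.1200 -0.2386 -1.3663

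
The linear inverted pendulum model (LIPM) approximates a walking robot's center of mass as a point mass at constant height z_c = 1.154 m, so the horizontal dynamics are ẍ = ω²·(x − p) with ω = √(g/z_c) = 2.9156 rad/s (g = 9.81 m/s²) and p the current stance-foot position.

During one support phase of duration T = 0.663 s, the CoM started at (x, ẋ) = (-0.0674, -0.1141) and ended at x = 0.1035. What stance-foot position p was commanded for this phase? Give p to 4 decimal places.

ωT = 2.9156·0.663 = 1.933043; cosh(ωT) = 3.527606, sinh(ωT) = 3.382899
x(T) = p + (x₀−p)·cosh(ωT) + (ẋ₀/ω)·sinh(ωT) ⇒ p·(1 − cosh) = x(T) − x₀·cosh − (ẋ₀/ω)·sinh
numerator   = 0.1035 − (-0.0674)·3.527606 − (-0.1141/2.9156)·3.382899 = 0.473648
denominator = 1 − 3.527606 = -2.527606
p = 0.473648 / -2.527606 = -0.1874

p = -0.1874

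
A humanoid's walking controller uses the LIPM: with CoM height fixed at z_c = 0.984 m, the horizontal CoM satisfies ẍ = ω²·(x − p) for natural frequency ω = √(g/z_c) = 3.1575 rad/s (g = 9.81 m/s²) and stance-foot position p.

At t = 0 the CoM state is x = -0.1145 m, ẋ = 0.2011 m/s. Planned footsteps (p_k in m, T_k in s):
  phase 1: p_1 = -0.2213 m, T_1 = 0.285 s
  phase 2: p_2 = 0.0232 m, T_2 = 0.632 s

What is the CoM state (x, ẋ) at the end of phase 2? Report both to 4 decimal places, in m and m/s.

x = 0.6507, ẋ = 2.0786

phase 1: p=-0.2213, T=0.285, ωT=0.899887, cosh=1.432971, sinh=1.026356; start (x,ẋ)=(-0.114500, 0.201100) → end (x,ẋ)=(-0.002891, 0.634279)
phase 2: p=0.0232, T=0.632, ωT=1.995540, cosh=3.746057, sinh=3.610117; start (x,ẋ)=(-0.002891, 0.634279) → end (x,ẋ)=(0.650664, 2.078642)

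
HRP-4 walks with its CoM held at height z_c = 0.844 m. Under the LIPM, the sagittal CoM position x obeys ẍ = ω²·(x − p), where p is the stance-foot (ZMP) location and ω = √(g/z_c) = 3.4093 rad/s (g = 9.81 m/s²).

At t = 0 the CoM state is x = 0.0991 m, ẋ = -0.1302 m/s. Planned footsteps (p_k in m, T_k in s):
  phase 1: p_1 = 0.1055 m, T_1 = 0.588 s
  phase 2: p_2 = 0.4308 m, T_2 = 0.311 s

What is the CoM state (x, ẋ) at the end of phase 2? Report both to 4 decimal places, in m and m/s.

phase 1: p=0.1055, T=0.588, ωT=2.004668, cosh=3.779168, sinh=3.644463; start (x,ẋ)=(0.099100, -0.130200) → end (x,ẋ)=(-0.057867, -0.571568)
phase 2: p=0.4308, T=0.311, ωT=1.060292, cosh=1.616785, sinh=1.270430; start (x,ẋ)=(-0.057867, -0.571568) → end (x,ẋ)=(-0.572257, -3.040657)

x = -0.5723, ẋ = -3.0407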